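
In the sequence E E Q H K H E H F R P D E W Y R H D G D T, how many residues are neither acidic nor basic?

7

Acidic: D, E. Basic: K, R, H. All other residues are neither.
Matching residues: Q3, F9, P11, W14, Y15, G19, T21.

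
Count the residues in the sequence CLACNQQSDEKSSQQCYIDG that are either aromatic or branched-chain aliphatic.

3

Aromatic: F, W, Y. Branched-chain aliphatic: I, L, V.
Aromatic residues here: Y17 (1).
Branched-chain aliphatic residues here: L2, I18 (2).
The two groups share no amino acid, so total = 1 + 2 = 3.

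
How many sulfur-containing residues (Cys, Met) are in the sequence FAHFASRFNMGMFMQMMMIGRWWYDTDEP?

6

Matching residues: M10, M12, M14, M16, M17, M18.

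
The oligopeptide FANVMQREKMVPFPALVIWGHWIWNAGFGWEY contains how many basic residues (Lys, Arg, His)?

Matching residues: R7, K9, H21.

3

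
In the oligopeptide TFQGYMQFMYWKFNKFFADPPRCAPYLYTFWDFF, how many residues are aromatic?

14

The aromatic amino acids are Phe (F, benzyl), Trp (W, indole), and Tyr (Y, phenol).
Matching residues: F2, Y5, F8, Y10, W11, F13, F16, F17, Y26, Y28, F30, W31, F33, F34.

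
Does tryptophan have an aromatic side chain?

Yes

Phenylalanine (F), tryptophan (W), and tyrosine (Y) have aromatic ring side chains.
Tryptophan is in this group.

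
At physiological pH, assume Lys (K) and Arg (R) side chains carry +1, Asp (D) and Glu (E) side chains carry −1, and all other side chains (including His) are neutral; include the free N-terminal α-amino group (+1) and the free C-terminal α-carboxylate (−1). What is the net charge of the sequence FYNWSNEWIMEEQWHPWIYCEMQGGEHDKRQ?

-4

Positive (K, R): K29, R30 → +2.
Negative (D, E): E7, E11, E12, E21, E26, D28 → −6.
The N-terminus (+1) and C-terminus (−1) cancel.
Net charge = (+2) + (−6) = −4.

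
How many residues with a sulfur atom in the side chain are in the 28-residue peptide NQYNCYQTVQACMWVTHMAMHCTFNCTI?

7

The sulfur-bearing residues are cysteine (–SH) and methionine (–S–CH₃).
Matching residues: C5, C12, M13, M18, M20, C22, C26.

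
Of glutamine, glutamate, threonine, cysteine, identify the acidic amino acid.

glutamate

The acidic residues are Asp (D) and Glu (E), whose side chains end in a carboxylate group.
Of the listed options, only glutamate belongs to this group.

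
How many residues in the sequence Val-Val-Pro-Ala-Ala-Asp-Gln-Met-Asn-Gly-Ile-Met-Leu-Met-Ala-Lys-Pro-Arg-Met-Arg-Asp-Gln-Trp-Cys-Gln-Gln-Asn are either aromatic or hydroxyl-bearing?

Aromatic: F, W, Y. Hydroxyl-bearing: S, T, Y.
Aromatic residues here: Trp23 (1).
Hydroxyl-bearing residues here: none (0).
(Y belongs to both groups, but none appear in this sequence.) Total = 1 + 0 = 1.

1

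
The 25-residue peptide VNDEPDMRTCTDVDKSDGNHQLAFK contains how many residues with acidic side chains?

6

Aspartate (D) and glutamate (E) have carboxylic-acid side chains and are the acidic amino acids.
Matching residues: D3, E4, D6, D12, D14, D17.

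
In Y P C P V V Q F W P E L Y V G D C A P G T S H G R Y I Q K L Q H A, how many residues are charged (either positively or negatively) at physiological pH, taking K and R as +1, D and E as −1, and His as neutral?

Charged side chains at pH ~7.4: K, R (positive); D, E (negative).
Matching residues: E11, D16, R25, K29.

4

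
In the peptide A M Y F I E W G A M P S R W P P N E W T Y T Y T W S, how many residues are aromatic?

8

The aromatic amino acids are Phe (F, benzyl), Trp (W, indole), and Tyr (Y, phenol).
Matching residues: Y3, F4, W7, W14, W19, Y21, Y23, W25.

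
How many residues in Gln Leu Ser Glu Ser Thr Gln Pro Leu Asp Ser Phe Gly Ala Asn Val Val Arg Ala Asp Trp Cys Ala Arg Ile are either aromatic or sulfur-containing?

3

Aromatic: F, W, Y. Sulfur-containing: C, M.
Aromatic residues here: Phe12, Trp21 (2).
Sulfur-containing residues here: Cys22 (1).
The two groups share no amino acid, so total = 2 + 1 = 3.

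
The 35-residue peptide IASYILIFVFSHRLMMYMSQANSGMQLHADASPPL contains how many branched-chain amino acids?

Valine (V), leucine (L), and isoleucine (I) are the branched-chain amino acids.
Matching residues: I1, I5, L6, I7, V9, L14, L27, L35.

8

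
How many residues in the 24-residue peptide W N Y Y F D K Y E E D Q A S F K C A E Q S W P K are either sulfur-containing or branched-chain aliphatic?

Sulfur-containing: C, M. Branched-chain aliphatic: I, L, V.
Sulfur-containing residues here: C17 (1).
Branched-chain aliphatic residues here: none (0).
The two groups share no amino acid, so total = 1 + 0 = 1.

1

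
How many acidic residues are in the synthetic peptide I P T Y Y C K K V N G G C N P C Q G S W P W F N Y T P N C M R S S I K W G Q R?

The acidic residues are Asp (D) and Glu (E), whose side chains end in a carboxylate group.
None of the 39 residues belong to this group.

0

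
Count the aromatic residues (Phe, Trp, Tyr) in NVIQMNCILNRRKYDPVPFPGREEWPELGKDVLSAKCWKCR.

4

Matching residues: Y14, F19, W25, W38.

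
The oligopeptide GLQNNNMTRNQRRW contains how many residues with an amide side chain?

6

Asparagine (N) and glutamine (Q) have uncharged amide side chains.
Matching residues: Q3, N4, N5, N6, N10, Q11.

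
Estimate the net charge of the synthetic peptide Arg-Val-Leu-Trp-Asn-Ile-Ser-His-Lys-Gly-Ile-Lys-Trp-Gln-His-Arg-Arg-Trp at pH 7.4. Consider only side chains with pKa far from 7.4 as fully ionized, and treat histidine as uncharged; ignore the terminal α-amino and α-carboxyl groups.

+5

Near pH 7.4, K and R contribute +1 each, D and E contribute −1 each, and every other side chain (His included, as stated) is uncharged.
Positive (K, R): Arg1, Lys9, Lys12, Arg16, Arg17 → +5.
Negative (D, E): none → −0.
Net charge = (+5) + (−0) = +5.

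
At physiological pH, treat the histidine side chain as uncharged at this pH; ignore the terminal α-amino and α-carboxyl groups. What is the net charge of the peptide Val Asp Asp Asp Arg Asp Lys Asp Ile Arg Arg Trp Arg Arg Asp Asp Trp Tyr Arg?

0

Near pH 7.4, K and R contribute +1 each, D and E contribute −1 each, and every other side chain (His included, as stated) is uncharged.
Positive (K, R): Arg5, Lys7, Arg10, Arg11, Arg13, Arg14, Arg19 → +7.
Negative (D, E): Asp2, Asp3, Asp4, Asp6, Asp8, Asp15, Asp16 → −7.
Net charge = (+7) + (−7) = 0.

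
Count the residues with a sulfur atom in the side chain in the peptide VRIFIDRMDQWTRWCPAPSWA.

2

Only Cys (C) and Met (M) have a sulfur atom in the side chain.
Matching residues: M8, C15.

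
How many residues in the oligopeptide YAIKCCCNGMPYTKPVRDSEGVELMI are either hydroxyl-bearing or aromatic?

4

Hydroxyl-bearing: S, T, Y. Aromatic: F, W, Y.
Hydroxyl-bearing residues here: Y1, Y12, T13, S19 (4).
Aromatic residues here: Y1, Y12 (2).
Y is in both groups, so the 2 Y residues must not be double-counted.
Total = 4 + 2 − 2 = 4.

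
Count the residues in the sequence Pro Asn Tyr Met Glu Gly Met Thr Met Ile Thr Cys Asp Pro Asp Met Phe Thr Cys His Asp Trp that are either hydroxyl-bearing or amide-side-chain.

5

Hydroxyl-bearing: S, T, Y. Amide-side-chain: N, Q.
Hydroxyl-bearing residues here: Tyr3, Thr8, Thr11, Thr18 (4).
Amide-side-chain residues here: Asn2 (1).
The two groups share no amino acid, so total = 4 + 1 = 5.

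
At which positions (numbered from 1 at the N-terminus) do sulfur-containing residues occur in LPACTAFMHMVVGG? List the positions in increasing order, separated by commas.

The sulfur-bearing residues are cysteine (–SH) and methionine (–S–CH₃).
Matching residues: C4, M8, M10.

4, 8, 10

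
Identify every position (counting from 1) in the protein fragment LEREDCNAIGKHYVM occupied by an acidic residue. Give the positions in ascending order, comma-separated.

Aspartate (D) and glutamate (E) have carboxylic-acid side chains and are the acidic amino acids.
Matching residues: E2, E4, D5.

2, 4, 5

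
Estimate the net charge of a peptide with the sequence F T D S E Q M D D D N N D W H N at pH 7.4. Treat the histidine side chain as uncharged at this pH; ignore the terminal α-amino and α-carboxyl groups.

At pH ~7.4 the Lys and Arg side chains are protonated (+1), the Asp and Glu side chains are deprotonated (−1), and with His taken as neutral all other side chains carry no charge.
Positive (K, R): none → +0.
Negative (D, E): D3, E5, D8, D9, D10, D13 → −6.
Net charge = (+0) + (−6) = −6.

-6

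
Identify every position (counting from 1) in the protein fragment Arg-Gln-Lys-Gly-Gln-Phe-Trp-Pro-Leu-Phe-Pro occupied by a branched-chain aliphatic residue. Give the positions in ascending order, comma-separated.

Matching residues: Leu9.

9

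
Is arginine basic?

Lysine (K), arginine (R), and histidine (H) have basic, nitrogen-containing side chains.
Arginine is in this group.

Yes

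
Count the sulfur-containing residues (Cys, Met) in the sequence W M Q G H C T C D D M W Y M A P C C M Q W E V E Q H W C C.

10

Matching residues: M2, C6, C8, M11, M14, C17, C18, M19, C28, C29.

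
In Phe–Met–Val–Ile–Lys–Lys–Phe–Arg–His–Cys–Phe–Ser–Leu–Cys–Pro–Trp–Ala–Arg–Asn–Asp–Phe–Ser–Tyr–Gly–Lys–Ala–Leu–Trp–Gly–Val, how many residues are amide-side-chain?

1

Asparagine (N) and glutamine (Q) have uncharged amide side chains.
Matching residues: Asn19.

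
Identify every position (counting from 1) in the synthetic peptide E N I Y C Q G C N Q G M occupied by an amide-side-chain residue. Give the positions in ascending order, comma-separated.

The amide-side-chain residues are Asn (N) and Gln (Q).
Matching residues: N2, Q6, N9, Q10.

2, 6, 9, 10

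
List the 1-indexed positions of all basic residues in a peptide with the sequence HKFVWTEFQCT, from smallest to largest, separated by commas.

1, 2

The basic amino acids are Lys (K), Arg (R), and His (H).
Matching residues: H1, K2.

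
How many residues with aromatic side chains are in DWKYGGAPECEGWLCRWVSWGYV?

The aromatic amino acids are Phe (F, benzyl), Trp (W, indole), and Tyr (Y, phenol).
Matching residues: W2, Y4, W13, W17, W20, Y22.

6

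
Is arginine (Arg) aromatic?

F, W, and Y each carry an aromatic ring on the side chain.
Arginine is not in this group.

No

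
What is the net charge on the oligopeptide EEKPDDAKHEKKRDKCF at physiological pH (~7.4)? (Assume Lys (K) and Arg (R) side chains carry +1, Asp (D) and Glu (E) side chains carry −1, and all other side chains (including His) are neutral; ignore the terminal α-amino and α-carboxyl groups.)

Positive (K, R): K3, K8, K11, K12, R13, K15 → +6.
Negative (D, E): E1, E2, D5, D6, E10, D14 → −6.
Net charge = (+6) + (−6) = 0.

0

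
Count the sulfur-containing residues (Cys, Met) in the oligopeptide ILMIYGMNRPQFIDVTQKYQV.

Matching residues: M3, M7.

2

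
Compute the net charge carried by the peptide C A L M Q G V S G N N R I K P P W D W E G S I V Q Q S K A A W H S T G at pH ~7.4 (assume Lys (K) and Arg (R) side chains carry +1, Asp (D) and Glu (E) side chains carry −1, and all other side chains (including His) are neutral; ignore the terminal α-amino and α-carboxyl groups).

+1

Positive (K, R): R12, K14, K28 → +3.
Negative (D, E): D18, E20 → −2.
Net charge = (+3) + (−2) = +1.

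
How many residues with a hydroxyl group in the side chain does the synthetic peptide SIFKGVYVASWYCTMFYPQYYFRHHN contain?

Serine (S), threonine (T), and tyrosine (Y) each carry a hydroxyl group on the side chain.
Matching residues: S1, Y7, S10, Y12, T14, Y17, Y20, Y21.

8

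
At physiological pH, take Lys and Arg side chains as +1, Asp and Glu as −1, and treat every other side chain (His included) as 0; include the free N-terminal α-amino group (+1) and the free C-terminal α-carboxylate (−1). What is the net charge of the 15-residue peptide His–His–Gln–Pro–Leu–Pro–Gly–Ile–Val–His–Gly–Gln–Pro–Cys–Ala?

Positive (K, R): none → +0.
Negative (D, E): none → −0.
The N-terminus (+1) and C-terminus (−1) cancel.
Net charge = (+0) + (−0) = 0.

0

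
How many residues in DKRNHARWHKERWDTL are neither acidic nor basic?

6

Acidic: D, E. Basic: K, R, H. All other residues are neither.
Matching residues: N4, A6, W8, W13, T15, L16.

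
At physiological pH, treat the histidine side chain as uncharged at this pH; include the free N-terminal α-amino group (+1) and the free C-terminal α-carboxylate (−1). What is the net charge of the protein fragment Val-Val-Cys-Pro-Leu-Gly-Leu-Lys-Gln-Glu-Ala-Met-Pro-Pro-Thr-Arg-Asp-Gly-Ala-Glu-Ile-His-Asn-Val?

-1

Near pH 7.4, K and R contribute +1 each, D and E contribute −1 each, and every other side chain (His included, as stated) is uncharged.
Positive (K, R): Lys8, Arg16 → +2.
Negative (D, E): Glu10, Asp17, Glu20 → −3.
The N-terminus (+1) and C-terminus (−1) cancel.
Net charge = (+2) + (−3) = −1.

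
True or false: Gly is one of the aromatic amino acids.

Phenylalanine (F), tryptophan (W), and tyrosine (Y) have aromatic ring side chains.
Glycine is not in this group.

False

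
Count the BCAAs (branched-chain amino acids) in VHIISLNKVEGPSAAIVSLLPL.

The BCAAs are Val, Leu, and Ile — aliphatic side chains with a branch point.
Matching residues: V1, I3, I4, L6, V9, I16, V17, L19, L20, L22.

10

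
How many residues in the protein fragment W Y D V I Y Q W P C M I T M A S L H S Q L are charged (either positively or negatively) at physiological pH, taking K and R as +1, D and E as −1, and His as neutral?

Charged side chains at pH ~7.4: K, R (positive); D, E (negative).
Matching residues: D3.

1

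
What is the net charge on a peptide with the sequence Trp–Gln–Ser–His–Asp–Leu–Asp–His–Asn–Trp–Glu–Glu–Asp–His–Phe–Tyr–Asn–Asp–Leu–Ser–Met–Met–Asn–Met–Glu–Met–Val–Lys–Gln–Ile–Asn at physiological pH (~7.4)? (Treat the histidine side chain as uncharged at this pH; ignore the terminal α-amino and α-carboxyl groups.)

-6

At pH ~7.4 the Lys and Arg side chains are protonated (+1), the Asp and Glu side chains are deprotonated (−1), and with His taken as neutral all other side chains carry no charge.
Positive (K, R): Lys28 → +1.
Negative (D, E): Asp5, Asp7, Glu11, Glu12, Asp13, Asp18, Glu25 → −7.
Net charge = (+1) + (−7) = −6.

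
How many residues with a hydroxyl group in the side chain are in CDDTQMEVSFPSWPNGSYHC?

5

S, T, and Y are the three residues with a side-chain hydroxyl.
Matching residues: T4, S9, S12, S17, Y18.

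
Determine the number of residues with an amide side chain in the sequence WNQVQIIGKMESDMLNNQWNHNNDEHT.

9

Only N (asparagine) and Q (glutamine) carry a side-chain carboxamide.
Matching residues: N2, Q3, Q5, N16, N17, Q18, N20, N22, N23.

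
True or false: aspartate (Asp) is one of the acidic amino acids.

Only D (aspartate) and E (glutamate) carry a side-chain carboxylic acid.
Aspartate is in this group.

True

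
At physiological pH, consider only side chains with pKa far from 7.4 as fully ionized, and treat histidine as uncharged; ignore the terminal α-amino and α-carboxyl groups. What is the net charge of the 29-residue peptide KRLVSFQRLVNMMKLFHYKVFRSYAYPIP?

+6

Near pH 7.4, K and R contribute +1 each, D and E contribute −1 each, and every other side chain (His included, as stated) is uncharged.
Positive (K, R): K1, R2, R8, K14, K19, R22 → +6.
Negative (D, E): none → −0.
Net charge = (+6) + (−0) = +6.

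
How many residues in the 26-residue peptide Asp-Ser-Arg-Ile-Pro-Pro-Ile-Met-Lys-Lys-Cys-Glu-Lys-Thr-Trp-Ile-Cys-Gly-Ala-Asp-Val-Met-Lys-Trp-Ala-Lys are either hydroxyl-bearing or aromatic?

4

Hydroxyl-bearing: S, T, Y. Aromatic: F, W, Y.
Hydroxyl-bearing residues here: Ser2, Thr14 (2).
Aromatic residues here: Trp15, Trp24 (2).
(Y belongs to both groups, but none appear in this sequence.) Total = 2 + 2 = 4.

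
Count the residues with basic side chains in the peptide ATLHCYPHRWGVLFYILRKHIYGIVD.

6

The basic amino acids are Lys (K), Arg (R), and His (H).
Matching residues: H4, H8, R9, R18, K19, H20.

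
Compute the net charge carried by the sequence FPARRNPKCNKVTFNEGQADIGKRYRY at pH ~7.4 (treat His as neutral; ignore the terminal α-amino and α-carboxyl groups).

Near pH 7.4, K and R contribute +1 each, D and E contribute −1 each, and every other side chain (His included, as stated) is uncharged.
Positive (K, R): R4, R5, K8, K11, K23, R24, R26 → +7.
Negative (D, E): E16, D20 → −2.
Net charge = (+7) + (−2) = +5.

+5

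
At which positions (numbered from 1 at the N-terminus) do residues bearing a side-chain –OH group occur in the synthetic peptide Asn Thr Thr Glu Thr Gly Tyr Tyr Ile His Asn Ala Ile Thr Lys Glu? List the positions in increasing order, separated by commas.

2, 3, 5, 7, 8, 14

Serine (S), threonine (T), and tyrosine (Y) each carry a hydroxyl group on the side chain.
Matching residues: Thr2, Thr3, Thr5, Tyr7, Tyr8, Thr14.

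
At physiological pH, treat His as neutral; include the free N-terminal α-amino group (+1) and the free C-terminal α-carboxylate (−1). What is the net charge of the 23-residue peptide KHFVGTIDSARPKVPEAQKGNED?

0

The side chains ionized at physiological pH are Lys/Arg (+1) and Asp/Glu (−1); with His treated as neutral, nothing else contributes.
Positive (K, R): K1, R11, K13, K19 → +4.
Negative (D, E): D8, E16, E22, D23 → −4.
The N-terminus (+1) and C-terminus (−1) cancel.
Net charge = (+4) + (−4) = 0.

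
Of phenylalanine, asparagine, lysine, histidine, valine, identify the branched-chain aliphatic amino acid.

valine

Valine (V), leucine (L), and isoleucine (I) are the branched-chain amino acids.
Of the listed options, only valine belongs to this group.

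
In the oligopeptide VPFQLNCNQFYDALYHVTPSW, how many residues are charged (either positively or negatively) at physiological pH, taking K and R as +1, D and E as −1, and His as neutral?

1

Charged side chains at pH ~7.4: K, R (positive); D, E (negative).
Matching residues: D12.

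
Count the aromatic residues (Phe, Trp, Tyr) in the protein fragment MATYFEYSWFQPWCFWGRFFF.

11

Matching residues: Y4, F5, Y7, W9, F10, W13, F15, W16, F19, F20, F21.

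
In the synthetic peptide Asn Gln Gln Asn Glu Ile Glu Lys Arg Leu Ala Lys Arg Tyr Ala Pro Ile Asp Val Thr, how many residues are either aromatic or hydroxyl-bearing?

2

Aromatic: F, W, Y. Hydroxyl-bearing: S, T, Y.
Aromatic residues here: Tyr14 (1).
Hydroxyl-bearing residues here: Tyr14, Thr20 (2).
Y is in both groups, so the 1 Y residue must not be double-counted.
Total = 1 + 2 − 1 = 2.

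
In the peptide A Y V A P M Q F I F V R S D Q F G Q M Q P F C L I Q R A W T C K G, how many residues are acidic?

1

Only D (aspartate) and E (glutamate) carry a side-chain carboxylic acid.
Matching residues: D14.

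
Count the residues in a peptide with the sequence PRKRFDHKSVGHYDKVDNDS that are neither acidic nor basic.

9

Acidic: D, E. Basic: K, R, H. All other residues are neither.
Matching residues: P1, F5, S9, V10, G11, Y13, V16, N18, S20.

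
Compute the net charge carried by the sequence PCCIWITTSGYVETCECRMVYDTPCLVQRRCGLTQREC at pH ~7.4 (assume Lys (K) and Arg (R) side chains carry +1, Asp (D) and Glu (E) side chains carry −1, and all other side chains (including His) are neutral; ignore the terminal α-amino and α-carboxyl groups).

0

Positive (K, R): R18, R29, R30, R36 → +4.
Negative (D, E): E13, E16, D22, E37 → −4.
Net charge = (+4) + (−4) = 0.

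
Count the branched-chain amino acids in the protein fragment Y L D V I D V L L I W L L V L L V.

13

The BCAAs are Val, Leu, and Ile — aliphatic side chains with a branch point.
Matching residues: L2, V4, I5, V7, L8, L9, I10, L12, L13, V14, L15, L16, V17.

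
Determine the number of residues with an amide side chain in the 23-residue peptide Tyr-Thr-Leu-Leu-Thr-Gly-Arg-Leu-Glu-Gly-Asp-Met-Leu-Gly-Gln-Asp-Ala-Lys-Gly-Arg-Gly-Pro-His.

1

Only N (asparagine) and Q (glutamine) carry a side-chain carboxamide.
Matching residues: Gln15.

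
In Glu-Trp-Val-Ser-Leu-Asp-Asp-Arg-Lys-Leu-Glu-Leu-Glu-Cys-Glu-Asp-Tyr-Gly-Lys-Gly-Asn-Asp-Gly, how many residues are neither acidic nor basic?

12

Acidic: D, E. Basic: K, R, H. All other residues are neither.
Matching residues: Trp2, Val3, Ser4, Leu5, Leu10, Leu12, Cys14, Tyr17, Gly18, Gly20, Asn21, Gly23.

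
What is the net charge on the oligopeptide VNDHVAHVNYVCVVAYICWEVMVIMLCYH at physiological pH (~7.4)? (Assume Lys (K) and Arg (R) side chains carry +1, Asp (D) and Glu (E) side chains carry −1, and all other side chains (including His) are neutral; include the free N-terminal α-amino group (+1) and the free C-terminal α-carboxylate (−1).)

Positive (K, R): none → +0.
Negative (D, E): D3, E20 → −2.
The N-terminus (+1) and C-terminus (−1) cancel.
Net charge = (+0) + (−2) = −2.

-2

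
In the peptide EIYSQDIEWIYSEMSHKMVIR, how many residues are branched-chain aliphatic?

5

The BCAAs are Val, Leu, and Ile — aliphatic side chains with a branch point.
Matching residues: I2, I7, I10, V19, I20.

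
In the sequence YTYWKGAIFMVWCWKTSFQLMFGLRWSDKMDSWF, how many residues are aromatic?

The aromatic amino acids are Phe (F, benzyl), Trp (W, indole), and Tyr (Y, phenol).
Matching residues: Y1, Y3, W4, F9, W12, W14, F18, F22, W26, W33, F34.

11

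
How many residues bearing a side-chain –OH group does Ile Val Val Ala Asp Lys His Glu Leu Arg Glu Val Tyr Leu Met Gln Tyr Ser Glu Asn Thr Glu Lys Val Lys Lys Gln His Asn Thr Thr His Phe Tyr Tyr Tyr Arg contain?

S, T, and Y are the three residues with a side-chain hydroxyl.
Matching residues: Tyr13, Tyr17, Ser18, Thr21, Thr30, Thr31, Tyr34, Tyr35, Tyr36.

9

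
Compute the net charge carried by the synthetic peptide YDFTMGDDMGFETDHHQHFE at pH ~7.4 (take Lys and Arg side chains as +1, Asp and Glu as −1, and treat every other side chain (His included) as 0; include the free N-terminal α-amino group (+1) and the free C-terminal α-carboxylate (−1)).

Positive (K, R): none → +0.
Negative (D, E): D2, D7, D8, E12, D14, E20 → −6.
The N-terminus (+1) and C-terminus (−1) cancel.
Net charge = (+0) + (−6) = −6.

-6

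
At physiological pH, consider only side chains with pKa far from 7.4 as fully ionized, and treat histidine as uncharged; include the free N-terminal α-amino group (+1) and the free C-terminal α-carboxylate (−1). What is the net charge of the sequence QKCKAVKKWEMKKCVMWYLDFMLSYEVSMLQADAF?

The side chains ionized at physiological pH are Lys/Arg (+1) and Asp/Glu (−1); with His treated as neutral, nothing else contributes.
Positive (K, R): K2, K4, K7, K8, K12, K13 → +6.
Negative (D, E): E10, D20, E26, D33 → −4.
The N-terminus (+1) and C-terminus (−1) cancel.
Net charge = (+6) + (−4) = +2.

+2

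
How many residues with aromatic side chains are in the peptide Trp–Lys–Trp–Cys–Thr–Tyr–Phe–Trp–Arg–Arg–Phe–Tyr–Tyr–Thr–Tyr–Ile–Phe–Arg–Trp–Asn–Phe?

F, W, and Y each carry an aromatic ring on the side chain.
Matching residues: Trp1, Trp3, Tyr6, Phe7, Trp8, Phe11, Tyr12, Tyr13, Tyr15, Phe17, Trp19, Phe21.

12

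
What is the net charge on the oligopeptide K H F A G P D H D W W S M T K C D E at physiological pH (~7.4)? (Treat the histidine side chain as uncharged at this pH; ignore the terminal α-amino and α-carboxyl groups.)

The side chains ionized at physiological pH are Lys/Arg (+1) and Asp/Glu (−1); with His treated as neutral, nothing else contributes.
Positive (K, R): K1, K15 → +2.
Negative (D, E): D7, D9, D17, E18 → −4.
Net charge = (+2) + (−4) = −2.

-2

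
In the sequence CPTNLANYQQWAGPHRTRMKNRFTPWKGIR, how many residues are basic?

7

The basic amino acids are Lys (K), Arg (R), and His (H).
Matching residues: H15, R16, R18, K20, R22, K27, R30.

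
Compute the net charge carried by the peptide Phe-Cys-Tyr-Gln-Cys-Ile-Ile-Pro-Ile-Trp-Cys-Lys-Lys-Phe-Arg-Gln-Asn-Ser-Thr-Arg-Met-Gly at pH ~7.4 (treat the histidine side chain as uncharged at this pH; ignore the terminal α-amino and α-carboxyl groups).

At pH ~7.4 the Lys and Arg side chains are protonated (+1), the Asp and Glu side chains are deprotonated (−1), and with His taken as neutral all other side chains carry no charge.
Positive (K, R): Lys12, Lys13, Arg15, Arg20 → +4.
Negative (D, E): none → −0.
Net charge = (+4) + (−0) = +4.

+4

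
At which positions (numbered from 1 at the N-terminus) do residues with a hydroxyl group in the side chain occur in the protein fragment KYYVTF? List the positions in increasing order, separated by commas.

S, T, and Y are the three residues with a side-chain hydroxyl.
Matching residues: Y2, Y3, T5.

2, 3, 5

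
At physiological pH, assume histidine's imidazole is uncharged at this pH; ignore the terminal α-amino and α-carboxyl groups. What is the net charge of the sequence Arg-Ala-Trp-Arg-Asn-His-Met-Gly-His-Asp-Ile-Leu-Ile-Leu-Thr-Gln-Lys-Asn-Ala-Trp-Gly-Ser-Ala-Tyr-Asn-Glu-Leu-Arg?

Near pH 7.4, K and R contribute +1 each, D and E contribute −1 each, and every other side chain (His included, as stated) is uncharged.
Positive (K, R): Arg1, Arg4, Lys17, Arg28 → +4.
Negative (D, E): Asp10, Glu26 → −2.
Net charge = (+4) + (−2) = +2.

+2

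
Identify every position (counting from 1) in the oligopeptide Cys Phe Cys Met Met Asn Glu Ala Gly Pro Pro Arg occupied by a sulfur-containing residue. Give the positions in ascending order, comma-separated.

Cysteine (C, thiol) and methionine (M, thioether) are the two sulfur-containing amino acids.
Matching residues: Cys1, Cys3, Met4, Met5.

1, 3, 4, 5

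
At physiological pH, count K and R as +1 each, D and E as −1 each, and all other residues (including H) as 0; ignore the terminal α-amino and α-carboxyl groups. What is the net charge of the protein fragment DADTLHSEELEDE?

Positive (K, R): none → +0.
Negative (D, E): D1, D3, E8, E9, E11, D12, E13 → −7.
Net charge = (+0) + (−7) = −7.

-7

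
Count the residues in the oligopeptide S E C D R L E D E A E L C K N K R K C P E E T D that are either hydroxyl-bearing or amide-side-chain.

Hydroxyl-bearing: S, T, Y. Amide-side-chain: N, Q.
Hydroxyl-bearing residues here: S1, T23 (2).
Amide-side-chain residues here: N15 (1).
The two groups share no amino acid, so total = 2 + 1 = 3.

3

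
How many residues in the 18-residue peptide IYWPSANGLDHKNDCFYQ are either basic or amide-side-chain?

Basic: H, K, R. Amide-side-chain: N, Q.
Basic residues here: H11, K12 (2).
Amide-side-chain residues here: N7, N13, Q18 (3).
The two groups share no amino acid, so total = 2 + 3 = 5.

5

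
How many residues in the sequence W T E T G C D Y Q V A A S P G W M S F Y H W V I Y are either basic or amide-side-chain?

2

Basic: H, K, R. Amide-side-chain: N, Q.
Basic residues here: H21 (1).
Amide-side-chain residues here: Q9 (1).
The two groups share no amino acid, so total = 1 + 1 = 2.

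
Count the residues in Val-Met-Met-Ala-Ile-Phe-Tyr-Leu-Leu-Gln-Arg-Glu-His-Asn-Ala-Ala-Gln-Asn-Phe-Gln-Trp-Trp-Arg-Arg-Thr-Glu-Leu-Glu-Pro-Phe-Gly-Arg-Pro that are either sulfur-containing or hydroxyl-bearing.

4

Sulfur-containing: C, M. Hydroxyl-bearing: S, T, Y.
Sulfur-containing residues here: Met2, Met3 (2).
Hydroxyl-bearing residues here: Tyr7, Thr25 (2).
The two groups share no amino acid, so total = 2 + 2 = 4.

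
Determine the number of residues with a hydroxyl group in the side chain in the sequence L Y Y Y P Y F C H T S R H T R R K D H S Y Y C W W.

10

Serine (S), threonine (T), and tyrosine (Y) each carry a hydroxyl group on the side chain.
Matching residues: Y2, Y3, Y4, Y6, T10, S11, T14, S20, Y21, Y22.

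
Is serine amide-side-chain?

Only N (asparagine) and Q (glutamine) carry a side-chain carboxamide.
Serine is not in this group.

No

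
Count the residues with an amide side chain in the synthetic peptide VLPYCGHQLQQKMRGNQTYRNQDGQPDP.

8

The amide-side-chain residues are Asn (N) and Gln (Q).
Matching residues: Q8, Q10, Q11, N16, Q17, N21, Q22, Q25.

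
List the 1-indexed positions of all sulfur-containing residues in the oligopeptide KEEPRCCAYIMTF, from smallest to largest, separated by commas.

6, 7, 11

Only Cys (C) and Met (M) have a sulfur atom in the side chain.
Matching residues: C6, C7, M11.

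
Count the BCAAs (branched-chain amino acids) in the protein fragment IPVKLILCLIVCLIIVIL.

V, L, and I make up the branched-chain aliphatic group.
Matching residues: I1, V3, L5, I6, L7, L9, I10, V11, L13, I14, I15, V16, I17, L18.

14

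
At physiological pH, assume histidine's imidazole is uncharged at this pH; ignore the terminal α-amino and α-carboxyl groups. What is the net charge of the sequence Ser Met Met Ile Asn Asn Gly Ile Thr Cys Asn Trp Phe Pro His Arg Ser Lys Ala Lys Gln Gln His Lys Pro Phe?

+4

Near pH 7.4, K and R contribute +1 each, D and E contribute −1 each, and every other side chain (His included, as stated) is uncharged.
Positive (K, R): Arg16, Lys18, Lys20, Lys24 → +4.
Negative (D, E): none → −0.
Net charge = (+4) + (−0) = +4.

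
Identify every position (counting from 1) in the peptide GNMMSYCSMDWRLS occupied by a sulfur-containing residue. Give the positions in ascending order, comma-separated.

3, 4, 7, 9

Only Cys (C) and Met (M) have a sulfur atom in the side chain.
Matching residues: M3, M4, C7, M9.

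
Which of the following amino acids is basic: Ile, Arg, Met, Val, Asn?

Arg

K, R, and H are the three residues with basic side chains (ε-amine, guanidinium, and imidazole respectively).
Of the listed options, only Arg belongs to this group.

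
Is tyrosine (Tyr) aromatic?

The aromatic amino acids are Phe (F, benzyl), Trp (W, indole), and Tyr (Y, phenol).
Tyrosine is in this group.

Yes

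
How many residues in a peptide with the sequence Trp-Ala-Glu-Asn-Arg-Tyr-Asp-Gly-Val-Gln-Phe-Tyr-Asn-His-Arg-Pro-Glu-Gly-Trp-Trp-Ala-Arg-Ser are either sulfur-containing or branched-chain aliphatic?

Sulfur-containing: C, M. Branched-chain aliphatic: I, L, V.
Sulfur-containing residues here: none (0).
Branched-chain aliphatic residues here: Val9 (1).
The two groups share no amino acid, so total = 0 + 1 = 1.

1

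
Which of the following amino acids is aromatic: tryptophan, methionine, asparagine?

tryptophan

Phenylalanine (F), tryptophan (W), and tyrosine (Y) have aromatic ring side chains.
Of the listed options, only tryptophan belongs to this group.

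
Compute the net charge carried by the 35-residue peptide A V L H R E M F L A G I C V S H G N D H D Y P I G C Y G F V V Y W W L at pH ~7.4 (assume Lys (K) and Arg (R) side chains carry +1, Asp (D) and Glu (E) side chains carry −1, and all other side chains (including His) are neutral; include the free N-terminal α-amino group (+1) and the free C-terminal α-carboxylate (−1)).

Positive (K, R): R5 → +1.
Negative (D, E): E6, D19, D21 → −3.
The N-terminus (+1) and C-terminus (−1) cancel.
Net charge = (+1) + (−3) = −2.

-2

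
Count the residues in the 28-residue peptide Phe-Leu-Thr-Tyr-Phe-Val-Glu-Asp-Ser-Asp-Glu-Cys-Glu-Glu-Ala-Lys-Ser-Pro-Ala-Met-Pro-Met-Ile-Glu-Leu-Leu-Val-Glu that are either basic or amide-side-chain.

Basic: H, K, R. Amide-side-chain: N, Q.
Basic residues here: Lys16 (1).
Amide-side-chain residues here: none (0).
The two groups share no amino acid, so total = 1 + 0 = 1.

1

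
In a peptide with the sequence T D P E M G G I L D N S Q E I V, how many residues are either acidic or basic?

4

Acidic: D, E. Basic: H, K, R.
Acidic residues here: D2, E4, D10, E14 (4).
Basic residues here: none (0).
The two groups share no amino acid, so total = 4 + 0 = 4.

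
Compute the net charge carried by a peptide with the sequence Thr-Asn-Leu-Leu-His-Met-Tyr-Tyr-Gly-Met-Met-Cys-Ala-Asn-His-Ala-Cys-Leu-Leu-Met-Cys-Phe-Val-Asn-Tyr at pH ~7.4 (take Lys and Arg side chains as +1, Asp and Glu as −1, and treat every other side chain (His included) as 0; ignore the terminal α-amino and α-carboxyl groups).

0

Positive (K, R): none → +0.
Negative (D, E): none → −0.
Net charge = (+0) + (−0) = 0.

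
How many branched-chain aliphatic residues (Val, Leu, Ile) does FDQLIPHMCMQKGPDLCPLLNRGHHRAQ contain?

5

Matching residues: L4, I5, L16, L19, L20.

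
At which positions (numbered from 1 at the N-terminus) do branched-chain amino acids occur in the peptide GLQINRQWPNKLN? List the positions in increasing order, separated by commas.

Valine (V), leucine (L), and isoleucine (I) are the branched-chain amino acids.
Matching residues: L2, I4, L12.

2, 4, 12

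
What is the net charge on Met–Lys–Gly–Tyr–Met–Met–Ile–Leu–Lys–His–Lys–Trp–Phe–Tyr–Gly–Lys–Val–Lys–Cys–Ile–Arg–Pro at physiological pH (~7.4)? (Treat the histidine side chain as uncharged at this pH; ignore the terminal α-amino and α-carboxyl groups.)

At pH ~7.4 the Lys and Arg side chains are protonated (+1), the Asp and Glu side chains are deprotonated (−1), and with His taken as neutral all other side chains carry no charge.
Positive (K, R): Lys2, Lys9, Lys11, Lys16, Lys18, Arg21 → +6.
Negative (D, E): none → −0.
Net charge = (+6) + (−0) = +6.

+6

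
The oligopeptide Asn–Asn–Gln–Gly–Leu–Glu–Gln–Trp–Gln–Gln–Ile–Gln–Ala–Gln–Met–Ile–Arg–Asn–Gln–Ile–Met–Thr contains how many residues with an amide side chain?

10

Only N (asparagine) and Q (glutamine) carry a side-chain carboxamide.
Matching residues: Asn1, Asn2, Gln3, Gln7, Gln9, Gln10, Gln12, Gln14, Asn18, Gln19.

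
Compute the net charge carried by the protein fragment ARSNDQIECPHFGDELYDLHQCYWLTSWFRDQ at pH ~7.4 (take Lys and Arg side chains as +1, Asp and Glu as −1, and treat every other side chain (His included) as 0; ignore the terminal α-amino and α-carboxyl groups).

-4

Positive (K, R): R2, R30 → +2.
Negative (D, E): D5, E8, D14, E15, D18, D31 → −6.
Net charge = (+2) + (−6) = −4.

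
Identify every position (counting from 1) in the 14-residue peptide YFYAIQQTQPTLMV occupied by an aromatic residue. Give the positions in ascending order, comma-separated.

Phenylalanine (F), tryptophan (W), and tyrosine (Y) have aromatic ring side chains.
Matching residues: Y1, F2, Y3.

1, 2, 3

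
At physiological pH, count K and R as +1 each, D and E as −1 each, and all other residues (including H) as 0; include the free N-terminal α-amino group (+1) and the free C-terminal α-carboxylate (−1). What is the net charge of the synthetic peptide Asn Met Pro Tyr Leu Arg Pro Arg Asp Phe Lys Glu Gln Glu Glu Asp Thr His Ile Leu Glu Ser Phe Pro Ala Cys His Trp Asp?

-4

Positive (K, R): Arg6, Arg8, Lys11 → +3.
Negative (D, E): Asp9, Glu12, Glu14, Glu15, Asp16, Glu21, Asp29 → −7.
The N-terminus (+1) and C-terminus (−1) cancel.
Net charge = (+3) + (−7) = −4.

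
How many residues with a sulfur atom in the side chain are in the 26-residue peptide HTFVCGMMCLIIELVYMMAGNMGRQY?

Cysteine (C, thiol) and methionine (M, thioether) are the two sulfur-containing amino acids.
Matching residues: C5, M7, M8, C9, M17, M18, M22.

7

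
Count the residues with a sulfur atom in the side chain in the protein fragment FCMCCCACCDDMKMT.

Only Cys (C) and Met (M) have a sulfur atom in the side chain.
Matching residues: C2, M3, C4, C5, C6, C8, C9, M12, M14.

9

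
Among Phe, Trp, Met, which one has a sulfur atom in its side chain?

Met

Cysteine (C, thiol) and methionine (M, thioether) are the two sulfur-containing amino acids.
Of the listed options, only Met belongs to this group.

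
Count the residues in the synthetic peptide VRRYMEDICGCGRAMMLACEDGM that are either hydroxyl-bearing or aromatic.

1

Hydroxyl-bearing: S, T, Y. Aromatic: F, W, Y.
Hydroxyl-bearing residues here: Y4 (1).
Aromatic residues here: Y4 (1).
Y is in both groups, so the 1 Y residue must not be double-counted.
Total = 1 + 1 − 1 = 1.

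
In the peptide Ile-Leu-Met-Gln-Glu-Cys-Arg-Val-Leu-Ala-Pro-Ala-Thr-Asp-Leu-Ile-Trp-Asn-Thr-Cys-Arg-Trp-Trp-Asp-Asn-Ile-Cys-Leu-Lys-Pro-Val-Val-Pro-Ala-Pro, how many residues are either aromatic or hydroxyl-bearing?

5

Aromatic: F, W, Y. Hydroxyl-bearing: S, T, Y.
Aromatic residues here: Trp17, Trp22, Trp23 (3).
Hydroxyl-bearing residues here: Thr13, Thr19 (2).
(Y belongs to both groups, but none appear in this sequence.) Total = 3 + 2 = 5.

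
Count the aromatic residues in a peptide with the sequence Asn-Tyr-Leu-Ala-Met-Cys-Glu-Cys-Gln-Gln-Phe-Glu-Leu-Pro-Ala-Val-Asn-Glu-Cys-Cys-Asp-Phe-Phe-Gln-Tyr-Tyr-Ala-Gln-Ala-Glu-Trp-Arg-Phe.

8

F, W, and Y each carry an aromatic ring on the side chain.
Matching residues: Tyr2, Phe11, Phe22, Phe23, Tyr25, Tyr26, Trp31, Phe33.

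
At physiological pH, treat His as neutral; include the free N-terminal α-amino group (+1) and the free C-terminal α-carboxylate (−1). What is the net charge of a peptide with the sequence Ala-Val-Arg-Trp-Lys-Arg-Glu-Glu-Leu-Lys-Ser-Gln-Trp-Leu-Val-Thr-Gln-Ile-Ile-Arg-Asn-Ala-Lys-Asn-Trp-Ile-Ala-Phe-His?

At pH ~7.4 the Lys and Arg side chains are protonated (+1), the Asp and Glu side chains are deprotonated (−1), and with His taken as neutral all other side chains carry no charge.
Positive (K, R): Arg3, Lys5, Arg6, Lys10, Arg20, Lys23 → +6.
Negative (D, E): Glu7, Glu8 → −2.
The N-terminus (+1) and C-terminus (−1) cancel.
Net charge = (+6) + (−2) = +4.

+4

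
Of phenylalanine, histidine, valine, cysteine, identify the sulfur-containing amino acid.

cysteine

Cysteine (C, thiol) and methionine (M, thioether) are the two sulfur-containing amino acids.
Of the listed options, only cysteine belongs to this group.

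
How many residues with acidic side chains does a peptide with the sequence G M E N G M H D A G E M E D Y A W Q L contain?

5

Only D (aspartate) and E (glutamate) carry a side-chain carboxylic acid.
Matching residues: E3, D8, E11, E13, D14.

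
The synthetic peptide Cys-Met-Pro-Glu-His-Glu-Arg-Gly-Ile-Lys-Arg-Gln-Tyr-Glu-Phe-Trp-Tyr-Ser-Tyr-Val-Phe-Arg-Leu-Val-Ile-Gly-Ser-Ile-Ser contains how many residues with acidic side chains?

Only D (aspartate) and E (glutamate) carry a side-chain carboxylic acid.
Matching residues: Glu4, Glu6, Glu14.

3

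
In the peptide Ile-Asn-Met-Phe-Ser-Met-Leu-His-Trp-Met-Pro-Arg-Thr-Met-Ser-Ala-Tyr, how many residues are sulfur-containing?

4

The sulfur-bearing residues are cysteine (–SH) and methionine (–S–CH₃).
Matching residues: Met3, Met6, Met10, Met14.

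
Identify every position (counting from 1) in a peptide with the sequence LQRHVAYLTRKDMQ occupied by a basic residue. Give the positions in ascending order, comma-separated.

3, 4, 10, 11

K, R, and H are the three residues with basic side chains (ε-amine, guanidinium, and imidazole respectively).
Matching residues: R3, H4, R10, K11.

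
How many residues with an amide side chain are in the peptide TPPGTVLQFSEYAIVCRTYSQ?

The amide-side-chain residues are Asn (N) and Gln (Q).
Matching residues: Q8, Q21.

2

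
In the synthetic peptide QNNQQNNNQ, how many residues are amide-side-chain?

Asparagine (N) and glutamine (Q) have uncharged amide side chains.
Matching residues: Q1, N2, N3, Q4, Q5, N6, N7, N8, Q9.

9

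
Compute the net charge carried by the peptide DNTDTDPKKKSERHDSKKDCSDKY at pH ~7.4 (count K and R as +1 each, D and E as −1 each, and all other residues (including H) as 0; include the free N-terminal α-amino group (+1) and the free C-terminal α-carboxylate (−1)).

0

Positive (K, R): K8, K9, K10, R13, K17, K18, K23 → +7.
Negative (D, E): D1, D4, D6, E12, D15, D19, D22 → −7.
The N-terminus (+1) and C-terminus (−1) cancel.
Net charge = (+7) + (−7) = 0.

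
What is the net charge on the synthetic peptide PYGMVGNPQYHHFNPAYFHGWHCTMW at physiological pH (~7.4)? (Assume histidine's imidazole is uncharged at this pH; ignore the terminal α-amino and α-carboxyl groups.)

The side chains ionized at physiological pH are Lys/Arg (+1) and Asp/Glu (−1); with His treated as neutral, nothing else contributes.
Positive (K, R): none → +0.
Negative (D, E): none → −0.
Net charge = (+0) + (−0) = 0.

0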